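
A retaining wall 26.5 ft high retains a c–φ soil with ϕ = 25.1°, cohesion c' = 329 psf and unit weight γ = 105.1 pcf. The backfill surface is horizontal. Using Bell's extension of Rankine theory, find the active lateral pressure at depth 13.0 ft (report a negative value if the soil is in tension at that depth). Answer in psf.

K_a = (1 − sin φ)/(1 + sin φ) = 0.4043.
σ_a = K_a γ z − 2c√K_a = 0.4043×105.1×13.0 − 2×329×0.6358 = 134.0 psf.

134 psf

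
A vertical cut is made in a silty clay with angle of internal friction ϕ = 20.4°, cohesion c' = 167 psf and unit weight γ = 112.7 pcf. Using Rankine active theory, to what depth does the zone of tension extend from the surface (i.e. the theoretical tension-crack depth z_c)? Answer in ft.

4.26 ft

K_a = tan²(45° − 20.4°/2) = 0.4831; √K_a = 0.6950.
The active pressure is zero where K_a γ z = 2c√K_a, so z_c = 2c/(γ√K_a) = 2×167/(112.7×0.6950) = 4.264 ft.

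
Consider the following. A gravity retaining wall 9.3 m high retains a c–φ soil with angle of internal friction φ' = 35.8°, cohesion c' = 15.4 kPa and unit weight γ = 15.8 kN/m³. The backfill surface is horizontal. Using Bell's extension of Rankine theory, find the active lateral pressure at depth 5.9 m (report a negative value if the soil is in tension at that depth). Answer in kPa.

8.65 kPa

K_a = (1 − sin φ)/(1 + sin φ) = 0.2619.
σ_a = K_a γ z − 2c√K_a = 0.2619×15.8×5.9 − 2×15.4×0.5117 = 8.650 kPa.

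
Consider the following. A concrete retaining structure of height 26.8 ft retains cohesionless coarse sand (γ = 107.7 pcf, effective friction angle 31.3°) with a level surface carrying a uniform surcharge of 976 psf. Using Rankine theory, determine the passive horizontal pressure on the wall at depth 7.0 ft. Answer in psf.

K_p = (1 + sin φ)/(1 − sin φ) = 3.162.
σ_v = γz + q = 107.7 × 7.0 + 976 = 1730 psf.
σ_h = K_p σ_v = 3.162 × 1730 = 5471 psf.

5470 psf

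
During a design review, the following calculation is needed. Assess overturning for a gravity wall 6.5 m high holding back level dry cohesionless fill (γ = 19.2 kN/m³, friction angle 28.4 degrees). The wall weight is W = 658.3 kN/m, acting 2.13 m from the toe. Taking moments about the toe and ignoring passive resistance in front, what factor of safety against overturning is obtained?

4.49

K_a = tan²(45° − 28.4°/2) = 0.3554.
P_a = ½K_aγH² = 0.5×0.3554×19.2×6.5² = 144.1 kN/m, acting at H/3 = 2.167 m above the base.
Overturning moment M_o = P_a × H/3 = 144.1 × 2.167 = 312.3.
Resisting moment M_r = W × 2.13 = 658.3 × 2.13 = 1402.
FS_overturning = M_r/M_o = 1402/312.3 = 4.490.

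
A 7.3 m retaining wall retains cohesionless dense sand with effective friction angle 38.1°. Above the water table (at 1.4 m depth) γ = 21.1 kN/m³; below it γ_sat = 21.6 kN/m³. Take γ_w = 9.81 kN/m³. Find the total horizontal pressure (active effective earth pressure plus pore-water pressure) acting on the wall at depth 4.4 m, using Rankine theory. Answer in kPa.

44.8 kPa

K_a = (1 − sin φ)/(1 + sin φ) = 0.2368.
γ' = 21.6 − 9.81 = 11.79 kN/m³.
Effective vertical stress at 4.4 m: σ'_v = 21.1×1.4 + 11.79×3.00 = 64.91 kPa.
σ'_h = K_a σ'_v = 0.2368 × 64.91 = 15.37 kPa; u = γ_w × 3.00 = 29.43 kPa.
Total σ_h = 15.37 + 29.43 = 44.80 kPa.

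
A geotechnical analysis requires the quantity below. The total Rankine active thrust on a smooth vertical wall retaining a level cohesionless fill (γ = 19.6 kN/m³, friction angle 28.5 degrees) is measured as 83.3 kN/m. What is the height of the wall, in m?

K_a = 0.3540. P_a = ½ K_a γ H² ⇒ H = √(2P_a/(K_a γ)).
H = √(2×83.3/(0.3540×19.6)) = 4.900 m.

4.90 m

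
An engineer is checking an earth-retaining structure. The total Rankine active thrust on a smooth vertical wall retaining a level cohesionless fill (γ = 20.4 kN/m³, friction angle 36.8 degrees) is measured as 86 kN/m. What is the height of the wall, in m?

5.80 m

K_a = 0.2508. P_a = ½ K_a γ H² ⇒ H = √(2P_a/(K_a γ)).
H = √(2×86/(0.2508×20.4)) = 5.799 m.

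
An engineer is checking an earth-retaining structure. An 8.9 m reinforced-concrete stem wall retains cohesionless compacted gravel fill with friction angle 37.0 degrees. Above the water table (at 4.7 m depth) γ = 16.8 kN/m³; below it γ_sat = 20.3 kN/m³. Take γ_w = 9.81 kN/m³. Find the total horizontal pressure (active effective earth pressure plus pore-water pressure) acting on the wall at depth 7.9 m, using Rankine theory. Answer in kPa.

59.4 kPa

K_a = (1 − sin φ)/(1 + sin φ) = 0.2486.
γ' = 20.3 − 9.81 = 10.49 kN/m³.
Effective vertical stress at 7.9 m: σ'_v = 16.8×4.7 + 10.49×3.20 = 112.5 kPa.
σ'_h = K_a σ'_v = 0.2486 × 112.5 = 27.97 kPa; u = γ_w × 3.20 = 31.39 kPa.
Total σ_h = 27.97 + 31.39 = 59.36 kPa.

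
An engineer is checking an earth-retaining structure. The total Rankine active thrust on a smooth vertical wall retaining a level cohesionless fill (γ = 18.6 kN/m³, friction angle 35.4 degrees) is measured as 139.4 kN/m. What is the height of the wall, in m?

K_a = 0.2664. P_a = ½ K_a γ H² ⇒ H = √(2P_a/(K_a γ)).
H = √(2×139.4/(0.2664×18.6)) = 7.501 m.

7.50 m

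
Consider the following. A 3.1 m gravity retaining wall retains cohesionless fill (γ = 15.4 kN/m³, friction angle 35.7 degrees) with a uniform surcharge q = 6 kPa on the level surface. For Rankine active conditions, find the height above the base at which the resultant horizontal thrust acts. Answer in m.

1.14 m

K_a = 0.2630.
Triangular part P₁ = ½K_aγH² = 19.46 at H/3 = 1.033 m; rectangular part P₂ = K_a q H = 4.892 at H/2 = 1.550 m.
ȳ = (P₁·1.033 + P₂·1.550)/(P₁+P₂) = 1.137 m.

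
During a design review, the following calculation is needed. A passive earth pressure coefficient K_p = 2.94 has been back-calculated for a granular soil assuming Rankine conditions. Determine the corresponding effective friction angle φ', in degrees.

K_p = (1+sin φ)/(1−sin φ) ⇒ sin φ = (K_p − 1)/(K_p + 1) = 0.4924.
φ = arcsin(0.4924) = 29.50°.

29.5°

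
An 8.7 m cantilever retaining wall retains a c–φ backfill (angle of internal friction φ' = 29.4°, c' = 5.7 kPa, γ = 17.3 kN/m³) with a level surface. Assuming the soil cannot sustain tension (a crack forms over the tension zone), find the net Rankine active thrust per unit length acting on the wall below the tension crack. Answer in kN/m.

K_a = 0.3415; √K_a = 0.5844.
Tension-crack depth z_c = 2c/(γ√K_a) = 2×5.7/(17.3×0.5844) = 1.128 m.
σ_a at base = K_a γ H − 2c√K_a = 0.3415×17.3×8.7 − 2×5.7×0.5844 = 44.73 kPa.
P_a = ½ × 44.73 × (H − z_c) = 0.5×44.73×7.572 = 169.4 kN/m.

169 kN/m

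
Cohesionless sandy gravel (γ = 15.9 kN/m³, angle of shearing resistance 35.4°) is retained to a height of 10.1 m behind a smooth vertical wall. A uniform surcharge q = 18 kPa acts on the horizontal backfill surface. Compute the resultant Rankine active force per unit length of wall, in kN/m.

K_a = tan²(45° − φ/2) = 0.2664.
Soil triangle: ½ K_a γ H² = 0.5×0.2664×15.9×10.1² = 216.0 kN/m.
Surcharge rectangle: K_a q H = 0.2664×18×10.1 = 48.43 kN/m.
Total = 216.0 + 48.43 = 264.5 kN/m.

264 kN/m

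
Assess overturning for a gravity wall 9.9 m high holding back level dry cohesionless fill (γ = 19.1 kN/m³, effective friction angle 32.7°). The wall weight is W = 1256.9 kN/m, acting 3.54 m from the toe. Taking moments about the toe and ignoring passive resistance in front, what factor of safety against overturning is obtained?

K_a = tan²(45° − 32.7°/2) = 0.2985.
P_a = ½K_aγH² = 0.5×0.2985×19.1×9.9² = 279.4 kN/m, acting at H/3 = 3.300 m above the base.
Overturning moment M_o = P_a × H/3 = 279.4 × 3.300 = 922.0.
Resisting moment M_r = W × 3.54 = 1256.9 × 3.54 = 4449.
FS_overturning = M_r/M_o = 4449/922.0 = 4.826.

4.83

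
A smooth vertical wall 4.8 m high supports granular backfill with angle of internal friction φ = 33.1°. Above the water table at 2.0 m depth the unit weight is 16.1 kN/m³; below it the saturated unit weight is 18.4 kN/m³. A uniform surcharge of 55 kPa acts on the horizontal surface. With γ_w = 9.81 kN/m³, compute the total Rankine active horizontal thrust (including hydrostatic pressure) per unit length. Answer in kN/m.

K_a = tan²(45° − φ/2) = 0.2936.
γ' = 18.4 − 9.81 = 8.590 kN/m³. h₂ = H − d_w = 2.8 m.
σ'_h: at surface K_a·q = 16.15; at WT K_a(q+γd_w) = 25.60; at base K_a(q+γd_w+γ'h₂) = 32.66 kPa.
P₁ = ½(16.15+25.60)×2.0 = 41.75; P₂ = ½(25.60+32.66)×2.8 = 81.56; P_w = ½γ_w h₂² = 38.46.
Total = 41.75+81.56+38.46 = 161.8 kN/m.

162 kN/m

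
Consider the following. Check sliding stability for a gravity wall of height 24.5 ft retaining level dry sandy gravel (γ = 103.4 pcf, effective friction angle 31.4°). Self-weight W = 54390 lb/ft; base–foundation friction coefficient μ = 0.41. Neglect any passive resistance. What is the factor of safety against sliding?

K_a = tan²(45° − 31.4°/2) = 0.3149.
P_a = ½K_aγH² = 0.5×0.3149×103.4×24.5² = 9773 lb/ft, acting at H/3 = 8.167 ft above the base.
FS_sliding = μW / P_a = 0.41×54390 / 9773 = 2.282.

2.28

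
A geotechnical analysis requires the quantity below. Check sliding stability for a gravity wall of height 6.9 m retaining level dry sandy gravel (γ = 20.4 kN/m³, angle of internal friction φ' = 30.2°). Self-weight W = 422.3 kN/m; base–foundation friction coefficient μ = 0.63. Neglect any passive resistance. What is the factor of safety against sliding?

1.66

K_a = tan²(45° − 30.2°/2) = 0.3307.
P_a = ½K_aγH² = 0.5×0.3307×20.4×6.9² = 160.6 kN/m, acting at H/3 = 2.300 m above the base.
FS_sliding = μW / P_a = 0.63×422.3 / 160.6 = 1.657.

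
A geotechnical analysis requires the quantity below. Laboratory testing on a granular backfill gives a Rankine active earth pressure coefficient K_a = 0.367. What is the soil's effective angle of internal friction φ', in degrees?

27.6°

K_a = tan²(45° − φ/2) ⇒ 45° − φ/2 = arctan(√0.367) = 31.21°.
φ = 2(45° − 31.21°) = 27.58°.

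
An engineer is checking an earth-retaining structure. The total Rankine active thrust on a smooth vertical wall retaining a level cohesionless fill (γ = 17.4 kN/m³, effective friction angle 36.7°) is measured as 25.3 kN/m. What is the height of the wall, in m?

K_a = 0.2519. P_a = ½ K_a γ H² ⇒ H = √(2P_a/(K_a γ)).
H = √(2×25.3/(0.2519×17.4)) = 3.398 m.

3.40 m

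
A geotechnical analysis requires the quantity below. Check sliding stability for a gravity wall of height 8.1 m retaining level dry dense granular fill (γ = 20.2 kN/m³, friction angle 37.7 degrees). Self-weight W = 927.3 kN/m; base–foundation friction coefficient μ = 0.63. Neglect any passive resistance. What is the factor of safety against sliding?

3.66

K_a = tan²(45° − 37.7°/2) = 0.2411.
P_a = ½K_aγH² = 0.5×0.2411×20.2×8.1² = 159.7 kN/m, acting at H/3 = 2.700 m above the base.
FS_sliding = μW / P_a = 0.63×927.3 / 159.7 = 3.657.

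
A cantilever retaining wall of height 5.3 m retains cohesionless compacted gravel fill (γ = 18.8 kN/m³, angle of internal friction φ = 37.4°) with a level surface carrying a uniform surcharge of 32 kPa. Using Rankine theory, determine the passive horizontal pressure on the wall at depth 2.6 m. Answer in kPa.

K_p = (1 + sin φ)/(1 − sin φ) = 4.094.
σ_v = γz + q = 18.8 × 2.6 + 32 = 80.88 kPa.
σ_h = K_p σ_v = 4.094 × 80.88 = 331.1 kPa.

331 kPa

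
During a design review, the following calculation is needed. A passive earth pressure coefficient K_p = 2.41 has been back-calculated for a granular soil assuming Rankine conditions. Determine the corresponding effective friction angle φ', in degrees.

K_p = (1+sin φ)/(1−sin φ) ⇒ sin φ = (K_p − 1)/(K_p + 1) = 0.4135.
φ = arcsin(0.4135) = 24.42°.

24.4°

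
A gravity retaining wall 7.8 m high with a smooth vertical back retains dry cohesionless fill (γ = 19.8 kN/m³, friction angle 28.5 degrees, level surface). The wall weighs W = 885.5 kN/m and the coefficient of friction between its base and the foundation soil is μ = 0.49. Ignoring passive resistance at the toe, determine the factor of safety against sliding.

K_a = tan²(45° − 28.5°/2) = 0.3540.
P_a = ½K_aγH² = 0.5×0.3540×19.8×7.8² = 213.2 kN/m, acting at H/3 = 2.600 m above the base.
FS_sliding = μW / P_a = 0.49×885.5 / 213.2 = 2.035.

2.04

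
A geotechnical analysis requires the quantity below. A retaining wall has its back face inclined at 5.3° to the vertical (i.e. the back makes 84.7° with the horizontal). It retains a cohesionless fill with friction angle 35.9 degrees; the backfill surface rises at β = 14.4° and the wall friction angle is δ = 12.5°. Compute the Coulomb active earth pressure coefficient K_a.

K_a = sin²(α+φ) / [sin²α · sin(α−δ) · (1 + √{sin(φ+δ)sin(φ−β) / (sin(α−δ)sin(α+β))})²].
With α = 84.7°, φ = 35.9°, δ = 12.5°, β = 14.4°: K_a = 0.3310.

0.331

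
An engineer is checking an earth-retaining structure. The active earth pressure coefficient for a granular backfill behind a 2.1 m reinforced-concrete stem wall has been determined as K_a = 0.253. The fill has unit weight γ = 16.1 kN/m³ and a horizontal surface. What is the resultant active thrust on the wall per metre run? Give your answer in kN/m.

P = ½ K_a γ H² = 0.5 × 0.253 × 16.1 × 2.1² = 8.982 kN/m.

8.98 kN/m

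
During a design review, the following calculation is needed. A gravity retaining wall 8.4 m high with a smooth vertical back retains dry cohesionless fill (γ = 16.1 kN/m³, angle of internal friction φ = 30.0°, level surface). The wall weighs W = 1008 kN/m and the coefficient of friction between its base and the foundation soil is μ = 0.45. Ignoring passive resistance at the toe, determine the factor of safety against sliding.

K_a = tan²(45° − 30.0°/2) = 0.3333.
P_a = ½K_aγH² = 0.5×0.3333×16.1×8.4² = 189.3 kN/m, acting at H/3 = 2.800 m above the base.
FS_sliding = μW / P_a = 0.45×1008 / 189.3 = 2.396.

2.40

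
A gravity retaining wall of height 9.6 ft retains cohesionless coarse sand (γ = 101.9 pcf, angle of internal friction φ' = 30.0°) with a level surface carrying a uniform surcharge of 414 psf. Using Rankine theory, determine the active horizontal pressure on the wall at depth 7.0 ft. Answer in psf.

376 psf

K_a = (1 − sin φ)/(1 + sin φ) = 0.3333.
σ_v = γz + q = 101.9 × 7.0 + 414 = 1127 psf.
σ_h = K_a σ_v = 0.3333 × 1127 = 375.8 psf.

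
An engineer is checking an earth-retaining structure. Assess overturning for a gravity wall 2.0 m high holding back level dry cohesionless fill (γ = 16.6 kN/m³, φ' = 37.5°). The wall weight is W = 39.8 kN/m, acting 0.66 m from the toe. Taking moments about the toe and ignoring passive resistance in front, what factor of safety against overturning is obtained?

4.88

K_a = tan²(45° − 37.5°/2) = 0.2432.
P_a = ½K_aγH² = 0.5×0.2432×16.6×2.0² = 8.074 kN/m, acting at H/3 = 0.6667 m above the base.
Overturning moment M_o = P_a × H/3 = 8.074 × 0.6667 = 5.383.
Resisting moment M_r = W × 0.66 = 39.8 × 0.66 = 26.27.
FS_overturning = M_r/M_o = 26.27/5.383 = 4.880.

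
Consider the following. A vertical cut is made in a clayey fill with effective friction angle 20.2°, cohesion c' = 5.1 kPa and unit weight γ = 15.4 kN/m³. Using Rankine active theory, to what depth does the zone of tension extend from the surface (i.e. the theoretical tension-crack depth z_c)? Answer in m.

K_a = tan²(45° − 20.2°/2) = 0.4867; √K_a = 0.6976.
The active pressure is zero where K_a γ z = 2c√K_a, so z_c = 2c/(γ√K_a) = 2×5.1/(15.4×0.6976) = 0.9494 m.

0.949 m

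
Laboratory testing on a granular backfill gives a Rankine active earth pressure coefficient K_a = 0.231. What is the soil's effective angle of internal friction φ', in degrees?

K_a = tan²(45° − φ/2) ⇒ 45° − φ/2 = arctan(√0.231) = 25.67°.
φ = 2(45° − 25.67°) = 38.66°.

38.7°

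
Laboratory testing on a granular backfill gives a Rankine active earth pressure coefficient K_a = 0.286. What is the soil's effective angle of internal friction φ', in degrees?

33.7°

K_a = tan²(45° − φ/2) ⇒ 45° − φ/2 = arctan(√0.286) = 28.14°.
φ = 2(45° − 28.14°) = 33.73°.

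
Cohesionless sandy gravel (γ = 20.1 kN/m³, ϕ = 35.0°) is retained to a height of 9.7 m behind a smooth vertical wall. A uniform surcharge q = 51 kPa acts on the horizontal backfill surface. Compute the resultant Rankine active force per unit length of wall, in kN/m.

K_a = tan²(45° − φ/2) = 0.2710.
Soil triangle: ½ K_a γ H² = 0.5×0.2710×20.1×9.7² = 256.2 kN/m.
Surcharge rectangle: K_a q H = 0.2710×51×9.7 = 134.1 kN/m.
Total = 256.2 + 134.1 = 390.3 kN/m.

390 kN/m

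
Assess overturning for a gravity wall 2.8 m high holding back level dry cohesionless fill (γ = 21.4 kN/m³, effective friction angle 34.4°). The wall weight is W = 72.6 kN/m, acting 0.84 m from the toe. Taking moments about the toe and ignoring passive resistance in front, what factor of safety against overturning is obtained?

K_a = tan²(45° − 34.4°/2) = 0.2780.
P_a = ½K_aγH² = 0.5×0.2780×21.4×2.8² = 23.32 kN/m, acting at H/3 = 0.9333 m above the base.
Overturning moment M_o = P_a × H/3 = 23.32 × 0.9333 = 21.76.
Resisting moment M_r = W × 0.84 = 72.6 × 0.84 = 60.98.
FS_overturning = M_r/M_o = 60.98/21.76 = 2.802.

2.80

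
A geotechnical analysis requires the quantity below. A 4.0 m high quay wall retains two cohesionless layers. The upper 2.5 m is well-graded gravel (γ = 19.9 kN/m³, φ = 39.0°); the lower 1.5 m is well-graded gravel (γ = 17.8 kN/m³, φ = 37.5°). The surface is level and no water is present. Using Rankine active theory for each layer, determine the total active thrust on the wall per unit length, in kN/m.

K_a1 = tan²(45°−39.0°/2) = 0.2275; K_a2 = tan²(45°−37.5°/2) = 0.2432.
Layer 1: σ at base = K_a1 γ₁ h₁ = 11.32 kPa; P₁ = ½×11.32×2.5 = 14.15.
Layer 2: σ_v at top = γ₁h₁ = 49.75; σ_h top = K_a2×49.75 = 12.10; σ_h base = K_a2×(49.75+17.8×1.5) = 18.59.
P₂ = ½(12.10+18.59)×1.5 = 23.02. Total P_a = 14.15+23.02 = 37.17 kN/m.

37.2 kN/m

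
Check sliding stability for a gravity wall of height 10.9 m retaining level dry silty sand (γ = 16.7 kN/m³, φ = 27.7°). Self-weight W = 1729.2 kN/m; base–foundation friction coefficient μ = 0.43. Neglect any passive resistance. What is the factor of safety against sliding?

2.05

K_a = tan²(45° − 27.7°/2) = 0.3653.
P_a = ½K_aγH² = 0.5×0.3653×16.7×10.9² = 362.4 kN/m, acting at H/3 = 3.633 m above the base.
FS_sliding = μW / P_a = 0.43×1729.2 / 362.4 = 2.052.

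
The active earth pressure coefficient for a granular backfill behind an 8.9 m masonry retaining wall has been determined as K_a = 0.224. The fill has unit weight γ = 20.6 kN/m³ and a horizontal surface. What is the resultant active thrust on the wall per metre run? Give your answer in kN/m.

183 kN/m

P = ½ K_a γ H² = 0.5 × 0.224 × 20.6 × 8.9² = 182.8 kN/m.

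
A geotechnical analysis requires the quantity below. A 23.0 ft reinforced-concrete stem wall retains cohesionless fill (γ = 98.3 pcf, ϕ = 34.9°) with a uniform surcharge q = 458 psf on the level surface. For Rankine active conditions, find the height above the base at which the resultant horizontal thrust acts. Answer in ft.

8.77 ft

K_a = 0.2721.
Triangular part P₁ = ½K_aγH² = 7076 at H/3 = 7.667 ft; rectangular part P₂ = K_a q H = 2867 at H/2 = 11.50 ft.
ȳ = (P₁·7.667 + P₂·11.50)/(P₁+P₂) = 8.772 ft.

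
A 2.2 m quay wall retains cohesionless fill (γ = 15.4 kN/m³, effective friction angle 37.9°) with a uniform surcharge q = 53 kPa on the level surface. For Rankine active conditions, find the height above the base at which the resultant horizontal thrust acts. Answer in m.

1.01 m

K_a = 0.2389.
Triangular part P₁ = ½K_aγH² = 8.905 at H/3 = 0.7333 m; rectangular part P₂ = K_a q H = 27.86 at H/2 = 1.100 m.
ȳ = (P₁·0.7333 + P₂·1.100)/(P₁+P₂) = 1.011 m.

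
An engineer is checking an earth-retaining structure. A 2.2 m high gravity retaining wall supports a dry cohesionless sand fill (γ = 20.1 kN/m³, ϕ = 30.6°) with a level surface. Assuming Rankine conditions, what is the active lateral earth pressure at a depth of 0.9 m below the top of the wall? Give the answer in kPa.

5.89 kPa

K_a = (1 − sin φ)/(1 + sin φ) = 0.3253.
σ_h = K_a γ z = 0.3253 × 20.1 × 0.9 = 5.885 kPa.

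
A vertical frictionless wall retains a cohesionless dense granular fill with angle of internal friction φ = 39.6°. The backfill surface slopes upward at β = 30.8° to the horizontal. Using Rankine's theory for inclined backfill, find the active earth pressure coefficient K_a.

K_a = cos β · (cos β − √(cos²β − cos²φ)) / (cos β + √(cos²β − cos²φ)).
cos β = 0.8590, cos φ = 0.7705, √(cos²β − cos²φ) = 0.3796.
K_a = 0.8590 × (0.8590 − 0.3796)/(0.8590 + 0.3796) = 0.3324.

0.332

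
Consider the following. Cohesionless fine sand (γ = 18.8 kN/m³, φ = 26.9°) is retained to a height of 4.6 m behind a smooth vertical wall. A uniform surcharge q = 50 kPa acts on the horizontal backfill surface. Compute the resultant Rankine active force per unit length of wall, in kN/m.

K_a = tan²(45° − φ/2) = 0.3770.
Soil triangle: ½ K_a γ H² = 0.5×0.3770×18.8×4.6² = 74.99 kN/m.
Surcharge rectangle: K_a q H = 0.3770×50×4.6 = 86.71 kN/m.
Total = 74.99 + 86.71 = 161.7 kN/m.

162 kN/m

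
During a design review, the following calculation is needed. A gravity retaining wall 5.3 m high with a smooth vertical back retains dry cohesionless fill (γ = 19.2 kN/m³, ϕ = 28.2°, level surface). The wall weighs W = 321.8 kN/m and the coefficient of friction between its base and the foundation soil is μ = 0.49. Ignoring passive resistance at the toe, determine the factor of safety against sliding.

K_a = tan²(45° − 28.2°/2) = 0.3582.
P_a = ½K_aγH² = 0.5×0.3582×19.2×5.3² = 96.59 kN/m, acting at H/3 = 1.767 m above the base.
FS_sliding = μW / P_a = 0.49×321.8 / 96.59 = 1.632.

1.63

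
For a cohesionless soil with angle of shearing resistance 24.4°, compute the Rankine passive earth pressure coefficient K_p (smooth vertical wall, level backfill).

2.41

K_p = (1 + sin φ)/(1 − sin φ) = tan²(45° + 24.4°/2) = 2.408.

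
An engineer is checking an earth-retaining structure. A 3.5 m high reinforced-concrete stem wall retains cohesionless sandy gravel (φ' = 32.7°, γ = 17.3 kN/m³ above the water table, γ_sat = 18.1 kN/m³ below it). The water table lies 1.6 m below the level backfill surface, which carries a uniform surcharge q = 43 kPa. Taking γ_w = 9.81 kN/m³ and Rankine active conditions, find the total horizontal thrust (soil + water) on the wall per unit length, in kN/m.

89.4 kN/m

K_a = tan²(45° − φ/2) = 0.2985.
γ' = 18.1 − 9.81 = 8.290 kN/m³. h₂ = H − d_w = 1.9 m.
σ'_h: at surface K_a·q = 12.84; at WT K_a(q+γd_w) = 21.10; at base K_a(q+γd_w+γ'h₂) = 25.80 kPa.
P₁ = ½(12.84+21.10)×1.6 = 27.15; P₂ = ½(21.10+25.80)×1.9 = 44.55; P_w = ½γ_w h₂² = 17.71.
Total = 27.15+44.55+17.71 = 89.41 kN/m.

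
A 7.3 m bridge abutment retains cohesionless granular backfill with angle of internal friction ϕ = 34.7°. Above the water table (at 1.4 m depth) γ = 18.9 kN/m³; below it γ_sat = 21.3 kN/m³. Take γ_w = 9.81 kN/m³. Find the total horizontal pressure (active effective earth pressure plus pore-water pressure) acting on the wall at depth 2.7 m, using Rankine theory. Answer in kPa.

K_a = (1 − sin φ)/(1 + sin φ) = 0.2745.
γ' = 21.3 − 9.81 = 11.49 kN/m³.
Effective vertical stress at 2.7 m: σ'_v = 18.9×1.4 + 11.49×1.30 = 41.40 kPa.
σ'_h = K_a σ'_v = 0.2745 × 41.40 = 11.36 kPa; u = γ_w × 1.30 = 12.75 kPa.
Total σ_h = 11.36 + 12.75 = 24.12 kPa.

24.1 kPa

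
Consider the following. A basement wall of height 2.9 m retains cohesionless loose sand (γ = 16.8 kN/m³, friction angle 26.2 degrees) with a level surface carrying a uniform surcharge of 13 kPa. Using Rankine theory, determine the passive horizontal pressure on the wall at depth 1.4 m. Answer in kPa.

K_p = (1 + sin φ)/(1 − sin φ) = 2.581.
σ_v = γz + q = 16.8 × 1.4 + 13 = 36.52 kPa.
σ_h = K_p σ_v = 2.581 × 36.52 = 94.26 kPa.

94.3 kPa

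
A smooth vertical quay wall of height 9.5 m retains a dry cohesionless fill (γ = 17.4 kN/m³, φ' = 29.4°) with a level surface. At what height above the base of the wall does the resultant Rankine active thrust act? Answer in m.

K_a = 0.3415.
The pressure distribution is triangular, so the resultant acts at H/3 above the base = 9.5/3 = 3.167 m.

3.17 m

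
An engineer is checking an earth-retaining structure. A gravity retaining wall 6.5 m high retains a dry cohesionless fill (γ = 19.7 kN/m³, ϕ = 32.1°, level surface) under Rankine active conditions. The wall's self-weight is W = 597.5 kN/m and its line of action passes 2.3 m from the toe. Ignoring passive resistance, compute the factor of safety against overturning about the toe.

4.98

K_a = tan²(45° − 32.1°/2) = 0.3060.
P_a = ½K_aγH² = 0.5×0.3060×19.7×6.5² = 127.3 kN/m, acting at H/3 = 2.167 m above the base.
Overturning moment M_o = P_a × H/3 = 127.3 × 2.167 = 275.9.
Resisting moment M_r = W × 2.3 = 597.5 × 2.3 = 1374.
FS_overturning = M_r/M_o = 1374/275.9 = 4.981.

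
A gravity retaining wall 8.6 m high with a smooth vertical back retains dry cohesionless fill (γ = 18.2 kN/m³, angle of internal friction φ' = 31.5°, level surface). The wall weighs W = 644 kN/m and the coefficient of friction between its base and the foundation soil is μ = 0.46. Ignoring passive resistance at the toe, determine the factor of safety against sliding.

1.40

K_a = tan²(45° − 31.5°/2) = 0.3136.
P_a = ½K_aγH² = 0.5×0.3136×18.2×8.6² = 211.1 kN/m, acting at H/3 = 2.867 m above the base.
FS_sliding = μW / P_a = 0.46×644 / 211.1 = 1.403.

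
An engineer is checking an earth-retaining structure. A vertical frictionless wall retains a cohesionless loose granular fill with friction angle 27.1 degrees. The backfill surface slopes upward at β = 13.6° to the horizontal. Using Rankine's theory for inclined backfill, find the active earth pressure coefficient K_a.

0.415

K_a = cos β · (cos β − √(cos²β − cos²φ)) / (cos β + √(cos²β − cos²φ)).
cos β = 0.9720, cos φ = 0.8902, √(cos²β − cos²φ) = 0.3902.
K_a = 0.9720 × (0.9720 − 0.3902)/(0.9720 + 0.3902) = 0.4151.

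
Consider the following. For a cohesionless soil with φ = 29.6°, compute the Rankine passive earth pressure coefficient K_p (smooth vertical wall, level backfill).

2.95

K_p = (1 + sin φ)/(1 − sin φ) = tan²(45° + 29.6°/2) = 2.952.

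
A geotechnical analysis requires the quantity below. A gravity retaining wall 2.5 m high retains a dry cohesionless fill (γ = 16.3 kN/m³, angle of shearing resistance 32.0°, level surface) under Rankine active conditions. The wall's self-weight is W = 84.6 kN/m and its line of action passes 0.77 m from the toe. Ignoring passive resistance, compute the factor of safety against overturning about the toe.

4.99

K_a = tan²(45° − 32.0°/2) = 0.3073.
P_a = ½K_aγH² = 0.5×0.3073×16.3×2.5² = 15.65 kN/m, acting at H/3 = 0.8333 m above the base.
Overturning moment M_o = P_a × H/3 = 15.65 × 0.8333 = 13.04.
Resisting moment M_r = W × 0.77 = 84.6 × 0.77 = 65.14.
FS_overturning = M_r/M_o = 65.14/13.04 = 4.995.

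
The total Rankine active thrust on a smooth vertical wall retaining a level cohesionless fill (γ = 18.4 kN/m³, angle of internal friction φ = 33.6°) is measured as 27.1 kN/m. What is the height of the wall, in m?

K_a = 0.2875. P_a = ½ K_a γ H² ⇒ H = √(2P_a/(K_a γ)).
H = √(2×27.1/(0.2875×18.4)) = 3.201 m.

3.20 m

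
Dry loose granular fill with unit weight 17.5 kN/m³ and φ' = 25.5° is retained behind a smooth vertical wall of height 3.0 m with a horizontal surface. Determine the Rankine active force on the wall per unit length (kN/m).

K_a = tan²(45° − φ/2) = 0.3981.
P_a = ½ K_a γ H² = 0.5 × 0.3981 × 17.5 × 3.0² = 31.35 kN/m.

31.4 kN/m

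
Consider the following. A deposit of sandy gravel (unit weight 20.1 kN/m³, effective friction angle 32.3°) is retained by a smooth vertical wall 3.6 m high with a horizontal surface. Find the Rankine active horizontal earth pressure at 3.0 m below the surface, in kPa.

K_a = (1 − sin φ)/(1 + sin φ) = 0.3035.
σ_h = K_a γ z = 0.3035 × 20.1 × 3.0 = 18.30 kPa.

18.3 kPa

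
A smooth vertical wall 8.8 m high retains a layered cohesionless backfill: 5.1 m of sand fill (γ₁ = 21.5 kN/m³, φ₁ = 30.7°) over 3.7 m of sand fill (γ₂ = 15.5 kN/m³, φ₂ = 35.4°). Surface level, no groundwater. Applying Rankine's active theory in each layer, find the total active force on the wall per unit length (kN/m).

K_a1 = tan²(45°−30.7°/2) = 0.3240; K_a2 = tan²(45°−35.4°/2) = 0.2664.
Layer 1: σ at base = K_a1 γ₁ h₁ = 35.53 kPa; P₁ = ½×35.53×5.1 = 90.60.
Layer 2: σ_v at top = γ₁h₁ = 109.6; σ_h top = K_a2×109.6 = 29.21; σ_h base = K_a2×(109.6+15.5×3.7) = 44.49.
P₂ = ½(29.21+44.49)×3.7 = 136.3. Total P_a = 90.60+136.3 = 226.9 kN/m.

227 kN/m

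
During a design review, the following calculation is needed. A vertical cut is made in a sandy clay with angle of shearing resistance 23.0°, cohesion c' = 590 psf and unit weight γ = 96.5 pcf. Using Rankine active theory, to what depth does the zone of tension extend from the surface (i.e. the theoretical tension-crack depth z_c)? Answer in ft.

18.5 ft

K_a = tan²(45° − 23.0°/2) = 0.4381; √K_a = 0.6619.
The active pressure is zero where K_a γ z = 2c√K_a, so z_c = 2c/(γ√K_a) = 2×590/(96.5×0.6619) = 18.47 ft.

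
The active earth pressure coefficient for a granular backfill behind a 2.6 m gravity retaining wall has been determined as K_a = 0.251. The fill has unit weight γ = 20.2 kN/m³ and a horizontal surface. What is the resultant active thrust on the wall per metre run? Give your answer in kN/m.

P = ½ K_a γ H² = 0.5 × 0.251 × 20.2 × 2.6² = 17.14 kN/m.

17.1 kN/m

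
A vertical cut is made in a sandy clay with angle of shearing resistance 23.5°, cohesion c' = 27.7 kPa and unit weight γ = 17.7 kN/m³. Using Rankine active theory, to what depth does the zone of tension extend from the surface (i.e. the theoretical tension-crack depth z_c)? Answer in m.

4.77 m

K_a = tan²(45° − 23.5°/2) = 0.4298; √K_a = 0.6556.
The active pressure is zero where K_a γ z = 2c√K_a, so z_c = 2c/(γ√K_a) = 2×27.7/(17.7×0.6556) = 4.774 m.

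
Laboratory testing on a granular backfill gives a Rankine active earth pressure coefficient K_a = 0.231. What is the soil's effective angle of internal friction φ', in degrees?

K_a = tan²(45° − φ/2) ⇒ 45° − φ/2 = arctan(√0.231) = 25.67°.
φ = 2(45° − 25.67°) = 38.66°.

38.7°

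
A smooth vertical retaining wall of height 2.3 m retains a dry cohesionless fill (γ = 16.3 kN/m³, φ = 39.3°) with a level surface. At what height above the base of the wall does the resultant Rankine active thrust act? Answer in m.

K_a = 0.2245.
The pressure distribution is triangular, so the resultant acts at H/3 above the base = 2.3/3 = 0.7667 m.

0.767 m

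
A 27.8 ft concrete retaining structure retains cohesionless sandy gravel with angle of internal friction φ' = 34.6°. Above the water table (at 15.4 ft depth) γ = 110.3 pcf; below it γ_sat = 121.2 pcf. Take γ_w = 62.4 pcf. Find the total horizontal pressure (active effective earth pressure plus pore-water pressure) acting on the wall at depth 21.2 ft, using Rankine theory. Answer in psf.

K_a = (1 − sin φ)/(1 + sin φ) = 0.2756.
γ' = 121.2 − 62.4 = 58.80 pcf.
Effective vertical stress at 21.2 ft: σ'_v = 110.3×15.4 + 58.80×5.80 = 2040 psf.
σ'_h = K_a σ'_v = 0.2756 × 2040 = 562.2 psf; u = γ_w × 5.80 = 361.9 psf.
Total σ_h = 562.2 + 361.9 = 924.1 psf.

924 psf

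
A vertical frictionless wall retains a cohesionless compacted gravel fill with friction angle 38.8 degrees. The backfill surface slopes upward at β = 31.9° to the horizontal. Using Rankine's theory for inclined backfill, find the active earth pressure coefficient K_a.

0.367

K_a = cos β · (cos β − √(cos²β − cos²φ)) / (cos β + √(cos²β − cos²φ)).
cos β = 0.8490, cos φ = 0.7793, √(cos²β − cos²φ) = 0.3367.
K_a = 0.8490 × (0.8490 − 0.3367)/(0.8490 + 0.3367) = 0.3668.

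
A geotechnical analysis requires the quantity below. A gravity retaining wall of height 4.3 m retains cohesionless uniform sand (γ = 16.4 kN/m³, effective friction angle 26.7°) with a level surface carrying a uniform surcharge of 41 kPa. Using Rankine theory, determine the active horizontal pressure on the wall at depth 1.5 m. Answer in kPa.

24.9 kPa

K_a = (1 − sin φ)/(1 + sin φ) = 0.3800.
σ_v = γz + q = 16.4 × 1.5 + 41 = 65.60 kPa.
σ_h = K_a σ_v = 0.3800 × 65.60 = 24.93 kPa.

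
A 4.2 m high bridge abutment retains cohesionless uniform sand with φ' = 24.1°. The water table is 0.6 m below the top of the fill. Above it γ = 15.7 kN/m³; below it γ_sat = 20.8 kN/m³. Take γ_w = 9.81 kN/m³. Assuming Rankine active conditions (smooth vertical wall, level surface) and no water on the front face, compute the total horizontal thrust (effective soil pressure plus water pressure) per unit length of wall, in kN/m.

K_a = tan²(45° − φ/2) = 0.4201.
γ' = 20.8 − 9.81 = 10.99 kN/m³. Depth below WT = 3.6 m.
σ'_h at WT = K_a γ d_w = 3.958 kPa; at base = 3.958 + K_a γ' × 3.6 = 20.58 kPa.
P₁ (0–0.6 m) = ½×3.958×0.6 = 1.187. P₂ (0.6–4.2 m) = ½(3.958+20.58)×3.6 = 44.17.
P_w = ½ γ_w h₂² = 0.5×9.81×3.6² = 63.57. Total = 1.187+44.17+63.57 = 108.9 kN/m.

109 kN/m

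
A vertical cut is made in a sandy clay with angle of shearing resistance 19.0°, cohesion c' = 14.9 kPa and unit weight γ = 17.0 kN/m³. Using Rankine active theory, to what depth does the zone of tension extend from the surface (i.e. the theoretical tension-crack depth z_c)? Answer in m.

K_a = tan²(45° − 19.0°/2) = 0.5088; √K_a = 0.7133.
The active pressure is zero where K_a γ z = 2c√K_a, so z_c = 2c/(γ√K_a) = 2×14.9/(17.0×0.7133) = 2.458 m.

2.46 m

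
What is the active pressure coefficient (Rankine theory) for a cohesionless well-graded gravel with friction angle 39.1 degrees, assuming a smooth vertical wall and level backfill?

K_a = tan²(45° − φ/2) = tan²(25.45°) = 0.2265.

0.226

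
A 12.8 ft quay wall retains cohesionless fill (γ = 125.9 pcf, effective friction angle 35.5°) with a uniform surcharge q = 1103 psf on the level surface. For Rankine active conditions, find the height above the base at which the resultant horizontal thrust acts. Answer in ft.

5.50 ft

K_a = 0.2653.
Triangular part P₁ = ½K_aγH² = 2736 at H/3 = 4.267 ft; rectangular part P₂ = K_a q H = 3745 at H/2 = 6.400 ft.
ȳ = (P₁·4.267 + P₂·6.400)/(P₁+P₂) = 5.499 ft.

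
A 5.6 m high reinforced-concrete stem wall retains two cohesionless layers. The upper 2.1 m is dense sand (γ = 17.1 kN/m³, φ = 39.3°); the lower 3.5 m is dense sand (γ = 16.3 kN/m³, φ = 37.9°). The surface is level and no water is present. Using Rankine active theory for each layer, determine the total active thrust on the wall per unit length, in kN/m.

62.3 kN/m

K_a1 = tan²(45°−39.3°/2) = 0.2245; K_a2 = tan²(45°−37.9°/2) = 0.2389.
Layer 1: σ at base = K_a1 γ₁ h₁ = 8.060 kPa; P₁ = ½×8.060×2.1 = 8.463.
Layer 2: σ_v at top = γ₁h₁ = 35.91; σ_h top = K_a2×35.91 = 8.580; σ_h base = K_a2×(35.91+16.3×3.5) = 22.21.
P₂ = ½(8.580+22.21)×3.5 = 53.89. Total P_a = 8.463+53.89 = 62.35 kN/m.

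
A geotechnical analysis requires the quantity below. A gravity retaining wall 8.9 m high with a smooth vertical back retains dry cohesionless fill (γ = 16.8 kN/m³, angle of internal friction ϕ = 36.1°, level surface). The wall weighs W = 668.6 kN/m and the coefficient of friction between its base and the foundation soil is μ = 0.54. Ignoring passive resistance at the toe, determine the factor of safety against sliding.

2.10

K_a = tan²(45° − 36.1°/2) = 0.2585.
P_a = ½K_aγH² = 0.5×0.2585×16.8×8.9² = 172.0 kN/m, acting at H/3 = 2.967 m above the base.
FS_sliding = μW / P_a = 0.54×668.6 / 172.0 = 2.099.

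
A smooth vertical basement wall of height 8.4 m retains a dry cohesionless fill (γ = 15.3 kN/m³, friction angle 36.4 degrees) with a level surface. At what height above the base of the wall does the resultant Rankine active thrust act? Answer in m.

K_a = 0.2552.
The pressure distribution is triangular, so the resultant acts at H/3 above the base = 8.4/3 = 2.800 m.

2.80 m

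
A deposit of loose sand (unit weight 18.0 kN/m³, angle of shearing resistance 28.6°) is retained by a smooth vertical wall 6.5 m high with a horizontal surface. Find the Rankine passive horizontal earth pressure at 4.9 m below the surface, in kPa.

250 kPa

K_p = (1 + sin φ)/(1 − sin φ) = 2.837.
σ_h = K_p γ z = 2.837 × 18.0 × 4.9 = 250.2 kPa.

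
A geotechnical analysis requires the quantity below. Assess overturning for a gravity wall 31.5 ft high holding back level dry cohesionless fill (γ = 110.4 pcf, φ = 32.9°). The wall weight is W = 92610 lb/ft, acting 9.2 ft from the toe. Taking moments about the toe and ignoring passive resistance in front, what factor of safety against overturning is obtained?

K_a = tan²(45° − 32.9°/2) = 0.2960.
P_a = ½K_aγH² = 0.5×0.2960×110.4×31.5² = 16210 lb/ft, acting at H/3 = 10.50 ft above the base.
Overturning moment M_o = P_a × H/3 = 16210 × 10.50 = 170200.
Resisting moment M_r = W × 9.2 = 92610 × 9.2 = 852000.
FS_overturning = M_r/M_o = 852000/170200 = 5.005.

5.00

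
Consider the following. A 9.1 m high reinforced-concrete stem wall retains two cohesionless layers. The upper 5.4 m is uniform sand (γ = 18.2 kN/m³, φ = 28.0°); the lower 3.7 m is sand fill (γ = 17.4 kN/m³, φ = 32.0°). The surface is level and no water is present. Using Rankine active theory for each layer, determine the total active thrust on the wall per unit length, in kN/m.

244 kN/m

K_a1 = tan²(45°−28.0°/2) = 0.3610; K_a2 = tan²(45°−32.0°/2) = 0.3073.
Layer 1: σ at base = K_a1 γ₁ h₁ = 35.48 kPa; P₁ = ½×35.48×5.4 = 95.80.
Layer 2: σ_v at top = γ₁h₁ = 98.28; σ_h top = K_a2×98.28 = 30.20; σ_h base = K_a2×(98.28+17.4×3.7) = 49.98.
P₂ = ½(30.20+49.98)×3.7 = 148.3. Total P_a = 95.80+148.3 = 244.1 kN/m.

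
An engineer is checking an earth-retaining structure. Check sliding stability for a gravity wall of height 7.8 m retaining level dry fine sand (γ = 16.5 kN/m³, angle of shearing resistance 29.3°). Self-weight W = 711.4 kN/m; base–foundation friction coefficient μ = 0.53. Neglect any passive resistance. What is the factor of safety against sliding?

2.19

K_a = tan²(45° − 29.3°/2) = 0.3428.
P_a = ½K_aγH² = 0.5×0.3428×16.5×7.8² = 172.1 kN/m, acting at H/3 = 2.600 m above the base.
FS_sliding = μW / P_a = 0.53×711.4 / 172.1 = 2.191.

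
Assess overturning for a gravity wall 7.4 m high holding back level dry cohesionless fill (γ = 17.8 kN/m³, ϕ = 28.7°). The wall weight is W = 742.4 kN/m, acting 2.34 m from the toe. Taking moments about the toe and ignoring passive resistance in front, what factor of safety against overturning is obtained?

4.12

K_a = tan²(45° − 28.7°/2) = 0.3511.
P_a = ½K_aγH² = 0.5×0.3511×17.8×7.4² = 171.1 kN/m, acting at H/3 = 2.467 m above the base.
Overturning moment M_o = P_a × H/3 = 171.1 × 2.467 = 422.1.
Resisting moment M_r = W × 2.34 = 742.4 × 2.34 = 1737.
FS_overturning = M_r/M_o = 1737/422.1 = 4.115.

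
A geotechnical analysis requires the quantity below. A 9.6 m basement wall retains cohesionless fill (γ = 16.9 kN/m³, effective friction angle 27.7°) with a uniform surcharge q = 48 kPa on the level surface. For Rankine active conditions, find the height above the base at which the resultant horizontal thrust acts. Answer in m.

K_a = 0.3653.
Triangular part P₁ = ½K_aγH² = 284.5 at H/3 = 3.200 m; rectangular part P₂ = K_a q H = 168.3 at H/2 = 4.800 m.
ȳ = (P₁·3.200 + P₂·4.800)/(P₁+P₂) = 3.795 m.

3.79 m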